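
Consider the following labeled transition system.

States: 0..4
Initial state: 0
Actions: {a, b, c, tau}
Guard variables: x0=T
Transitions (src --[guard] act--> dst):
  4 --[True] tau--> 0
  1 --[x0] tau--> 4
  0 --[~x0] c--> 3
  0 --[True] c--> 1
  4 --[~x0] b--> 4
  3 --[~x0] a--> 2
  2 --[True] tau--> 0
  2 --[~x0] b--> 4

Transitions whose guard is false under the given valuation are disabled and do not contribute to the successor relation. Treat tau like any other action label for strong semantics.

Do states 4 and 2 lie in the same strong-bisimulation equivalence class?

Bisimulation quotient by refinement:
  P[0] = {{0,1,2,3,4}}
  P[1] = {{0},{1,2,4},{3}}
  P[2] = {{0},{1},{2,4},{3}}
stable after 3 split(s): 4 block(s)
class of 4: {2,4}; class of 2: {2,4}

Answer: BISIMILAR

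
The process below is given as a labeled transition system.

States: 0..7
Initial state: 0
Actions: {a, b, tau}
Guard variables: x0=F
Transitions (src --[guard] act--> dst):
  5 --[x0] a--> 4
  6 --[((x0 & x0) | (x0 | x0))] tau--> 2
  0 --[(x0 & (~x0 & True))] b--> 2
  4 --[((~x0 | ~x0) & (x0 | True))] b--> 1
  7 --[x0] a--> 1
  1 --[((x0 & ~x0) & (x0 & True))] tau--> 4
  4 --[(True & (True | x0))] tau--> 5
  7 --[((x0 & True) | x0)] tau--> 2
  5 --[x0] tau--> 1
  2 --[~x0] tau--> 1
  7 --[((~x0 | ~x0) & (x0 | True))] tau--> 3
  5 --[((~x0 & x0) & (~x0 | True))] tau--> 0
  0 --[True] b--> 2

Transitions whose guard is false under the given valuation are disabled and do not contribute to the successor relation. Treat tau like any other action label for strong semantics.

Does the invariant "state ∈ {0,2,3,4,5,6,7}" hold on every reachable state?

Allowed set {0,2,3,4,5,6,7}
Reachable = {0,1,2}
  0: ok
  1: VIOLATES
  2: ok
witness against invariant: b·tau → 1

Answer: INVARIANT VIOLATED at state 1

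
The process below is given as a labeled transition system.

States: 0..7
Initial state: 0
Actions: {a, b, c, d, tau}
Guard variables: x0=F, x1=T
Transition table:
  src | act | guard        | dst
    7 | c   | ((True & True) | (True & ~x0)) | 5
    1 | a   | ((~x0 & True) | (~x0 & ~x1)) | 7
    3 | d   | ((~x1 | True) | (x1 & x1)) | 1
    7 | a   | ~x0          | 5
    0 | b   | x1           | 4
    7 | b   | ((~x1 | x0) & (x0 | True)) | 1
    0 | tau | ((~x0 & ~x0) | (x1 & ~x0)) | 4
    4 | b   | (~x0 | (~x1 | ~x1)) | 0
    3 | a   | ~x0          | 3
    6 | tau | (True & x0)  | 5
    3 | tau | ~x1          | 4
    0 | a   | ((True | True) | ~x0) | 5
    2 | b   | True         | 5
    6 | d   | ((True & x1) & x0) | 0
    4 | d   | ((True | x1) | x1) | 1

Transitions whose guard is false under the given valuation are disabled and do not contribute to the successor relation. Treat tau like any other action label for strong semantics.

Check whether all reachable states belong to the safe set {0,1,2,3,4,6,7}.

Safe = {0,1,2,3,4,6,7}
R = {0,1,4,5,7}
  0: ok
  1: ok
  4: ok
  5: VIOLATES
  7: ok
counterexample path to 5: a

Answer: INVARIANT VIOLATED at state 5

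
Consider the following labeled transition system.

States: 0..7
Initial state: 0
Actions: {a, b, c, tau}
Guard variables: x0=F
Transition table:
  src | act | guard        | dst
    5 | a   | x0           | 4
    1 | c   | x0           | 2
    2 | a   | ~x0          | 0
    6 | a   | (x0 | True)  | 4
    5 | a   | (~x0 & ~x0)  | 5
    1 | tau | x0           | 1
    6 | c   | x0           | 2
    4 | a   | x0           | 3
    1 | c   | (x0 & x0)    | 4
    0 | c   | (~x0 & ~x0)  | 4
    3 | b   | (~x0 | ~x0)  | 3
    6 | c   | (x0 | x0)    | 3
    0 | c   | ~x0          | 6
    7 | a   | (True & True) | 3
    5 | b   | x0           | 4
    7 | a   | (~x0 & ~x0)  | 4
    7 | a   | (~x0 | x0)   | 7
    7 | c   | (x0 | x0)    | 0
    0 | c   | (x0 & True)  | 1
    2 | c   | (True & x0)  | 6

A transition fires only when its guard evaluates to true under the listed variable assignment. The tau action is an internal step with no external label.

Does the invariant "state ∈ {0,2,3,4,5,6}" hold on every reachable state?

Inv-set: {0,2,3,4,5,6}
Reach set: {0,4,6}
  0: ✓
  4: ✓
  6: ✓

Answer: INVARIANT HOLDS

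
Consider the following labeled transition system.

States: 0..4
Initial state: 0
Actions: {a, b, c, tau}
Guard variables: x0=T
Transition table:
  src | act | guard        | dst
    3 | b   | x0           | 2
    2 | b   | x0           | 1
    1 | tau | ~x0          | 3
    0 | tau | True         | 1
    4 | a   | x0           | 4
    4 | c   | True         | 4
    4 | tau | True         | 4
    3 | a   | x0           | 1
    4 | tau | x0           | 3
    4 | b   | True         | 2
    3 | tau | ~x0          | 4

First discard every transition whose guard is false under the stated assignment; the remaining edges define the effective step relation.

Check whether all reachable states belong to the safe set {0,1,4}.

Inv-set: {0,1,4}
R = {0,1}
  0: ✓
  1: ✓

Answer: INVARIANT HOLDS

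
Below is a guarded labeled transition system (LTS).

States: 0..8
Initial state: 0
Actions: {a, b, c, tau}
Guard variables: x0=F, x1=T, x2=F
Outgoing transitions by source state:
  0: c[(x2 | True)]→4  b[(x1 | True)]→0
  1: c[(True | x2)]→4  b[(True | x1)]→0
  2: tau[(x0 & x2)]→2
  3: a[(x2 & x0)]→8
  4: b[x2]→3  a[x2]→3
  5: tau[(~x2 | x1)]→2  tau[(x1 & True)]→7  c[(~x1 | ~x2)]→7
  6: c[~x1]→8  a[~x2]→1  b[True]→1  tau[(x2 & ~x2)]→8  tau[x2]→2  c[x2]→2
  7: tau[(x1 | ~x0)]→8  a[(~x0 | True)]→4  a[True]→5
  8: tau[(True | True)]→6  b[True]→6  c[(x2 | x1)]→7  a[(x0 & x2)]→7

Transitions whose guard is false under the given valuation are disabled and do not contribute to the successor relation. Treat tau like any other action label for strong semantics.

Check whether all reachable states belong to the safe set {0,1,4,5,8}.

Answer: INVARIANT HOLDS

Working:
Safe = {0,1,4,5,8}
R = {0,4}
  0: ok
  4: ok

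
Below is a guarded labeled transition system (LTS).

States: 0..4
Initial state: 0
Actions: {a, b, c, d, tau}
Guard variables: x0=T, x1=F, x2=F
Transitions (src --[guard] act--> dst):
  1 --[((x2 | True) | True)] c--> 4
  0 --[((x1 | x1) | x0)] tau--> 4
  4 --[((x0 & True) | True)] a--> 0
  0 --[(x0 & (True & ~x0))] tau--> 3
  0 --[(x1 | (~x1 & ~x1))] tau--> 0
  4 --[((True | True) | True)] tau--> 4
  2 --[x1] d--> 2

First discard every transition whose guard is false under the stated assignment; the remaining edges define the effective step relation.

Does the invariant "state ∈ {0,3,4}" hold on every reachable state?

Answer: INVARIANT HOLDS

Trace:
Safe = {0,3,4}
R = {0,4}
  0: safe
  4: safe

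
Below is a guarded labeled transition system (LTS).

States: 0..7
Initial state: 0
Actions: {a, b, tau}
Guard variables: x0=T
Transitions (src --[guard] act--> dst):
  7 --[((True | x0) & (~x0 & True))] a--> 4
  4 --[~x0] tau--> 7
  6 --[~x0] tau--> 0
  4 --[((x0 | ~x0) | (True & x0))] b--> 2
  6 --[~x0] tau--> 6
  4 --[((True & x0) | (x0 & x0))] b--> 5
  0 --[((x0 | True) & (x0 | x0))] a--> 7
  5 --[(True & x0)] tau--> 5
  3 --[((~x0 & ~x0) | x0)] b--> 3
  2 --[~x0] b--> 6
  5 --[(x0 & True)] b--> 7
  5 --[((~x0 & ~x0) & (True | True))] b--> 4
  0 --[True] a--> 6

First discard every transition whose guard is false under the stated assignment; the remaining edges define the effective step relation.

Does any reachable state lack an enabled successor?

Answer: DEADLOCK at state 6

Working:
R = {0,6,7}
  0: a→6  a→7  [2 out]
  6: ∅  [STUCK]
  7: ∅  [STUCK]
trace reaching 6: a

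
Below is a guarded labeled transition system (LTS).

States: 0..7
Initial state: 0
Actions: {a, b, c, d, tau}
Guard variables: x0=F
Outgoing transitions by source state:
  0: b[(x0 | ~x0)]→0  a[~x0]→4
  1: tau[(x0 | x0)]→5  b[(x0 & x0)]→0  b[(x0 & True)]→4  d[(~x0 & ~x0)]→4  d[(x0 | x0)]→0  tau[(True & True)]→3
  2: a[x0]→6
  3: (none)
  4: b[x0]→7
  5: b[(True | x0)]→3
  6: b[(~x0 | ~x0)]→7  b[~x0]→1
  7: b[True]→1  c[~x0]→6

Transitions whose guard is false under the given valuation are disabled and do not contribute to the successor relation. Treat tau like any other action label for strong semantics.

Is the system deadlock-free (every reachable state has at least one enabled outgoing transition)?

R = {0,4}
  0: a→4  b→0  [deg 2]
  4: ∅  [deadlock]
witness 4: a

Answer: DEADLOCK at state 4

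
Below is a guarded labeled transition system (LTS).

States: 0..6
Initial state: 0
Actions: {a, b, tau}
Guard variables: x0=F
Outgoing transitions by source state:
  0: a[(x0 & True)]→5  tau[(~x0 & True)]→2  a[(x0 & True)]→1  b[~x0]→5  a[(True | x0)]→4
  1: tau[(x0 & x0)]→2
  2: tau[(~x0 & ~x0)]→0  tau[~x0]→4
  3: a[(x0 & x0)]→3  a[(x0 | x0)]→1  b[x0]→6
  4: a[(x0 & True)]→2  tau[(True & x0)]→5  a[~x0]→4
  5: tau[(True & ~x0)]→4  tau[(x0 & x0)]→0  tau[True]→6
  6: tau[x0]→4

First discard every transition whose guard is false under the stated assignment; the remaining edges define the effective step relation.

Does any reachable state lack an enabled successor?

Answer: DEADLOCK at state 6

Analysis:
Reach set: {0,2,4,5,6}
  0: a→4  b→5  tau→2  [3 out]
  2: tau→0  tau→4  [2 out]
  4: a→4  [1 out]
  5: tau→4  tau→6  [2 out]
  6: ∅  [deadlock]
Path to 6: b·tau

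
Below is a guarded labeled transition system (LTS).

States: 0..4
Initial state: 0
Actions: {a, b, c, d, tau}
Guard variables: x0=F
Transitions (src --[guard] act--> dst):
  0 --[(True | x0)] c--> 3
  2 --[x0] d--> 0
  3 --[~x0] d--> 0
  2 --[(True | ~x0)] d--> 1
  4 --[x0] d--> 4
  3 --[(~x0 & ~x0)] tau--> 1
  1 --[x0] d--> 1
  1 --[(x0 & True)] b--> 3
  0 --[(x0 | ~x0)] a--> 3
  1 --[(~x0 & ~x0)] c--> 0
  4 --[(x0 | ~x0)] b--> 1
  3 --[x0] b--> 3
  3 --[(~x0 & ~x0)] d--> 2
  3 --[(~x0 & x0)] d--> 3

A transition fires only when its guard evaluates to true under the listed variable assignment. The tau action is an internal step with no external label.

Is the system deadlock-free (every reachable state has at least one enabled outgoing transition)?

Reach set: {0,1,2,3}
  0: a→3  c→3  [2 exit(s)]
  1: c→0  [1 exit(s)]
  2: d→1  [1 exit(s)]
  3: d→0  d→2  tau→1  [3 exit(s)]

Answer: DEADLOCK-FREE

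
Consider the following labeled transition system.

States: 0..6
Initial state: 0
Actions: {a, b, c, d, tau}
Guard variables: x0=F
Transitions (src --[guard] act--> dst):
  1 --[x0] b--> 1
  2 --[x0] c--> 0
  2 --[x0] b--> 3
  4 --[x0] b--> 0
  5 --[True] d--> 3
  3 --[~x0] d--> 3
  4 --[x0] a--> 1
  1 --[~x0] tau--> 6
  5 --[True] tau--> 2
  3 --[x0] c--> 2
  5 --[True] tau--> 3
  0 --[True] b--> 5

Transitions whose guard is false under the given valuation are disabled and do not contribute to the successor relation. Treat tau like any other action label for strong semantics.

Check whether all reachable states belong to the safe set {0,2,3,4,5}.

Answer: INVARIANT HOLDS

Analysis:
Inv-set: {0,2,3,4,5}
Reach set: {0,2,3,5}
  0: ✓
  2: ✓
  3: ✓
  5: ✓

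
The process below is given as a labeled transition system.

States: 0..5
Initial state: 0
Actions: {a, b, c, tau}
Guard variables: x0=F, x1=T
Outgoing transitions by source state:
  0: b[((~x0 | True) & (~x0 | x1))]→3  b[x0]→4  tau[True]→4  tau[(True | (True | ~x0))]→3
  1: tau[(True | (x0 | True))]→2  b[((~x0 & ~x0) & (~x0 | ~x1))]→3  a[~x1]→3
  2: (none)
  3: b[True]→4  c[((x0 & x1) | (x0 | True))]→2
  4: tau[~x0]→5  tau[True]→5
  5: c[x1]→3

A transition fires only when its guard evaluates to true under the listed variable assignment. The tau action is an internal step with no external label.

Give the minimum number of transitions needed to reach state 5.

Breadth-first toward 5:
  Layer 0: {0}
  Layer 1: {3,4}
  Layer 2: {2,5}
depth(5)=2, e.g. tau·tau

Answer: 2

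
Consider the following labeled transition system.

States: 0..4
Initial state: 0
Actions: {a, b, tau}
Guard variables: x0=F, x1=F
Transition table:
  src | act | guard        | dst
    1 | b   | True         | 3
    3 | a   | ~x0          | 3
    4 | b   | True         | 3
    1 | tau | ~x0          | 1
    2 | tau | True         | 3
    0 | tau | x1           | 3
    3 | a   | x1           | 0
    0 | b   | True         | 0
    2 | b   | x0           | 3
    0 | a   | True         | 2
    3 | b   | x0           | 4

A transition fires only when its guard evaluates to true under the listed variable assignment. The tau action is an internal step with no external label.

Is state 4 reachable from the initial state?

Answer: UNREACHABLE

Trace:
After dropping false guards: 7 live edges.
Layer 0: {0}
Layer 1: {2}  cumulative {0,2}
Layer 2: {3}  cumulative {0,2,3}
R = {0,2,3}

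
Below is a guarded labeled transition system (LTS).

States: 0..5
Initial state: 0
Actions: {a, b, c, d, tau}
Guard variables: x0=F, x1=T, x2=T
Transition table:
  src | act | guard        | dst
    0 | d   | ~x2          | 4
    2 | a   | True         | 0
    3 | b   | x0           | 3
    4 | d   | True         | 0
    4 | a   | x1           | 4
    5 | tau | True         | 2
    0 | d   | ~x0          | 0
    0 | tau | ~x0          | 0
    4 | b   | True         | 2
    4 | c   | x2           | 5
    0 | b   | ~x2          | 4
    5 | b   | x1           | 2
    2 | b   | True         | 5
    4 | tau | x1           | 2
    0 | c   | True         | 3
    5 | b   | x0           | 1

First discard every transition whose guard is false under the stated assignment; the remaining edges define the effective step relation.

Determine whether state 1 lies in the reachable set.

12 transition(s) survive guard evaluation.
depth 0: {0}
depth 1: {3}  cumulative {0,3}
Reach set: {0,3}

Answer: UNREACHABLE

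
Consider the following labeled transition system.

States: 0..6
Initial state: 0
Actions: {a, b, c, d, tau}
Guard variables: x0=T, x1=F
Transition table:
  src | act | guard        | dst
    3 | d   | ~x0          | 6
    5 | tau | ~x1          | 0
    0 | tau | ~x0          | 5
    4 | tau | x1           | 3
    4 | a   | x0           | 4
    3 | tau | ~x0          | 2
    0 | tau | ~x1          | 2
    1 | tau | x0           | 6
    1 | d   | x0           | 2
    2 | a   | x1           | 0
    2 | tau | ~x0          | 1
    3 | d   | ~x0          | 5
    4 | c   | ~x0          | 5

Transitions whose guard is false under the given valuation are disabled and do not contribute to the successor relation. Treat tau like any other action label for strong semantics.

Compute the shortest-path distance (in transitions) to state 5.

Answer: UNREACHABLE

Trace:
Layered search for 5:
  L0 = {0}
  L1 = {2}
5 never appears.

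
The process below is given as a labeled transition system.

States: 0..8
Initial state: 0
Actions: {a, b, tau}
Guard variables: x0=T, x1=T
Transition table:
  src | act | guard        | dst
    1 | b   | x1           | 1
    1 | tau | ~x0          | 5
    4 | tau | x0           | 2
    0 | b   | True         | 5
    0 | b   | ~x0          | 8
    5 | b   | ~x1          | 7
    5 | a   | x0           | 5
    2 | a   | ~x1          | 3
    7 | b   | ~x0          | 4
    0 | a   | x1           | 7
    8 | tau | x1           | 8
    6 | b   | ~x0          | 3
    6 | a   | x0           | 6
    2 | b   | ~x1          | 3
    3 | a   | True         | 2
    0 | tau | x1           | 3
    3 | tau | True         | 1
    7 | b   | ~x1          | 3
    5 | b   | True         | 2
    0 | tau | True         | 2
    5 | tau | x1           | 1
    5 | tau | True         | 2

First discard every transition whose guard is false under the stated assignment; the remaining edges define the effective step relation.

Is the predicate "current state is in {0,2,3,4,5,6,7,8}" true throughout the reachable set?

Answer: INVARIANT VIOLATED at state 1

Analysis:
Inv-set: {0,2,3,4,5,6,7,8}
R = {0,1,2,3,5,7}
  0: safe
  1: VIOLATES
  2: safe
  3: safe
  5: safe
  7: safe
witness against invariant: b·tau → 1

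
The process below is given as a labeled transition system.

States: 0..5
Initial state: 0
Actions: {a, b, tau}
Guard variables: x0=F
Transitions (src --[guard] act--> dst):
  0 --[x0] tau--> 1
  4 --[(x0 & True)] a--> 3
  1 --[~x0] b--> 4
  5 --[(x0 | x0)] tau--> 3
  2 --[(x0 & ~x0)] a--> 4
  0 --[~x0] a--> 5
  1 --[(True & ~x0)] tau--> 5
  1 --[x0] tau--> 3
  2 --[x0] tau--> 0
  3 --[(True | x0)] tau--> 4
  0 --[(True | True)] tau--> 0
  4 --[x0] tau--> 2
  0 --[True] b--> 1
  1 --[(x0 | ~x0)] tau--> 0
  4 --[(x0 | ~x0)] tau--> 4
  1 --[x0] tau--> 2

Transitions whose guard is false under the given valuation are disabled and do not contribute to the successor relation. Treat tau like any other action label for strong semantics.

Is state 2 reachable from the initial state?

8 transition(s) survive guard evaluation.
L0 = {0}
L1 = {1,5}  cumulative {0,1,5}
L2 = {4}  cumulative {0,1,4,5}
Reachable = {0,1,4,5}

Answer: UNREACHABLE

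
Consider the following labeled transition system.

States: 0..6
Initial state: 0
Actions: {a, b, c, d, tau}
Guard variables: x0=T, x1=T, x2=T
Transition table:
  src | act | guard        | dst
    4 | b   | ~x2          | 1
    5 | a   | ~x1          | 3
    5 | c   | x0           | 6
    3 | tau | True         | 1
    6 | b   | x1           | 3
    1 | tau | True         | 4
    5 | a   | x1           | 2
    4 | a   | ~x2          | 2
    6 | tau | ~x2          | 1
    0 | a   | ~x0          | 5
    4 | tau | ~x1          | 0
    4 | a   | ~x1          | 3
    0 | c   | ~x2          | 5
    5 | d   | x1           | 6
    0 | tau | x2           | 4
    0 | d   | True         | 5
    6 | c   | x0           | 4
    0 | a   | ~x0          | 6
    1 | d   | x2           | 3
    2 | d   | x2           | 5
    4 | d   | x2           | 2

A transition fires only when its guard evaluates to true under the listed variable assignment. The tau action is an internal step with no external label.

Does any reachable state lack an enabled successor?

R = {0,1,2,3,4,5,6}
  0: d→5  tau→4  [deg 2]
  1: d→3  tau→4  [deg 2]
  2: d→5  [deg 1]
  3: tau→1  [deg 1]
  4: d→2  [deg 1]
  5: a→2  c→6  d→6  [deg 3]
  6: b→3  c→4  [deg 2]

Answer: DEADLOCK-FREE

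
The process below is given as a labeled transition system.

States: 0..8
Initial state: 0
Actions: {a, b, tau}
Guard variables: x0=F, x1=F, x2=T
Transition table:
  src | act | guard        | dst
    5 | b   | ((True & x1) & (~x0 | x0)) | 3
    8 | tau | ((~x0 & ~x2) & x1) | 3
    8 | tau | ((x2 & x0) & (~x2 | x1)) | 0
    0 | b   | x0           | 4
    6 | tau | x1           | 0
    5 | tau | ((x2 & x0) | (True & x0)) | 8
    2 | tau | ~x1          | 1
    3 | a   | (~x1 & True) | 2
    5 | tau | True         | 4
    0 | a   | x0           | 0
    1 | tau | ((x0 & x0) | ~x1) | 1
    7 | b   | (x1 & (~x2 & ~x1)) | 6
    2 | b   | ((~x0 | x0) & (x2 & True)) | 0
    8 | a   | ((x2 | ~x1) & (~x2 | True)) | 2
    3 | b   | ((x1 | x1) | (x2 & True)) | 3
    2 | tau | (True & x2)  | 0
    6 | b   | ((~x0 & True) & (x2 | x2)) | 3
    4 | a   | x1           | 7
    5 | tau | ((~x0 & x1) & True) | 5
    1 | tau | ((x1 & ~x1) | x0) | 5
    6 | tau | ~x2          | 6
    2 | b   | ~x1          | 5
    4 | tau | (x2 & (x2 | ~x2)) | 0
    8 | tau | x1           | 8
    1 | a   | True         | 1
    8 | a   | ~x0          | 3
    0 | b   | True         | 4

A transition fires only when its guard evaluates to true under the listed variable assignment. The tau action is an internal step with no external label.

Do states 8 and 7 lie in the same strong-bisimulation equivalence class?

Bisimulation quotient by refinement:
  P[0] = {{0,1,2,3,4,5,6,7,8}}
  P[1] = {{0,6},{1},{2},{3},{4,5},{7},{8}}
  P[2] = {{0},{1},{2},{3},{4},{5},{6},{7},{8}}
Fixed point at round 3; 9 class(es).
[8]={8}  [7]={7}

Answer: NOT BISIMILAR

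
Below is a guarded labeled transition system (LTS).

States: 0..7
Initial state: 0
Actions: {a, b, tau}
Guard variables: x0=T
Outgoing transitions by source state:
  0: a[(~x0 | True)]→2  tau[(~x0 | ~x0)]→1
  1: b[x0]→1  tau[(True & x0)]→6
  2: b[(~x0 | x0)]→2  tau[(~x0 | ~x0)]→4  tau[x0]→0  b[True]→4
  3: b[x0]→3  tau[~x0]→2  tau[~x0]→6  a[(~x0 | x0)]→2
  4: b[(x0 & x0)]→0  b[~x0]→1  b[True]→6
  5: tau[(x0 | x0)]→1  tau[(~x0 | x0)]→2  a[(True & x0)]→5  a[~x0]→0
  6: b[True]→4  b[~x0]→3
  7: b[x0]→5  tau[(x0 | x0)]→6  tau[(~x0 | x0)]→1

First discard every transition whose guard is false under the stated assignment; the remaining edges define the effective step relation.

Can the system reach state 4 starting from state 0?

Answer: REACHABLE

Trace:
Guard filter leaves 17 enabled edge(s).
depth 0: {0}
depth 1: {2}  cumulative {0,2}
depth 2: {4}  cumulative {0,2,4}
depth 3: {6}  cumulative {0,2,4,6}
Reachable = {0,2,4,6}
witness 4: a·b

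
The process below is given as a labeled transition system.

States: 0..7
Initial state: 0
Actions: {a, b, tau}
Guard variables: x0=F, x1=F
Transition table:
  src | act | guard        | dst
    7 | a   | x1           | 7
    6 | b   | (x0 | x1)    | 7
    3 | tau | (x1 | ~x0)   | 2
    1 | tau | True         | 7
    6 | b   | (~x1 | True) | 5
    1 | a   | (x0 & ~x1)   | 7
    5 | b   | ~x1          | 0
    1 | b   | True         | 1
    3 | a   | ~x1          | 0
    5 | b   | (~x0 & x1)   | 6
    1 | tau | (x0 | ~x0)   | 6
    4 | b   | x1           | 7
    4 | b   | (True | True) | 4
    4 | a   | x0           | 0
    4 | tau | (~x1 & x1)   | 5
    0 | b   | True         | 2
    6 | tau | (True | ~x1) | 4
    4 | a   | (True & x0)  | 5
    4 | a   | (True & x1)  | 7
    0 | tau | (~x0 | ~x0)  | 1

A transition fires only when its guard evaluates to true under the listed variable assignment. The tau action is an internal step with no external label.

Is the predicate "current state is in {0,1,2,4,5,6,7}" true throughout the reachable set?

Inv-set: {0,1,2,4,5,6,7}
R = {0,1,2,4,5,6,7}
  0: safe
  1: safe
  2: safe
  4: safe
  5: safe
  6: safe
  7: safe

Answer: INVARIANT HOLDS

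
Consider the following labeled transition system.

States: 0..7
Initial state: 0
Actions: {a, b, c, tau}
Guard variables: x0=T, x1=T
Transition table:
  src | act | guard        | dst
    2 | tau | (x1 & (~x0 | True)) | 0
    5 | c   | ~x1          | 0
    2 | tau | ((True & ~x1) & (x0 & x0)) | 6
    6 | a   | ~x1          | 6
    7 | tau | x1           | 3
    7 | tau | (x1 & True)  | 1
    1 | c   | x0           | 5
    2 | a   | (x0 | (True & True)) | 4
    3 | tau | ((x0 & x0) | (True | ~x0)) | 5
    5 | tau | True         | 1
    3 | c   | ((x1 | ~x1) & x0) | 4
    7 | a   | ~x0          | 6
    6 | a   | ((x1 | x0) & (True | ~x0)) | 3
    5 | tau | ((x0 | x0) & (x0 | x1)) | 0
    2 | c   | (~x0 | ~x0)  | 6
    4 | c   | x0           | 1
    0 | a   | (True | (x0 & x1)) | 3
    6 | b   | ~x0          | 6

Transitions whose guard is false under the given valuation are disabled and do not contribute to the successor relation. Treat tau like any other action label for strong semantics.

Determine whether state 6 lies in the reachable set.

After dropping false guards: 12 live edges.
L0 = {0}
L1 = {3}  total {0,3}
L2 = {4,5}  total {0,3,4,5}
L3 = {1}  total {0,1,3,4,5}
Reachable = {0,1,3,4,5}

Answer: UNREACHABLE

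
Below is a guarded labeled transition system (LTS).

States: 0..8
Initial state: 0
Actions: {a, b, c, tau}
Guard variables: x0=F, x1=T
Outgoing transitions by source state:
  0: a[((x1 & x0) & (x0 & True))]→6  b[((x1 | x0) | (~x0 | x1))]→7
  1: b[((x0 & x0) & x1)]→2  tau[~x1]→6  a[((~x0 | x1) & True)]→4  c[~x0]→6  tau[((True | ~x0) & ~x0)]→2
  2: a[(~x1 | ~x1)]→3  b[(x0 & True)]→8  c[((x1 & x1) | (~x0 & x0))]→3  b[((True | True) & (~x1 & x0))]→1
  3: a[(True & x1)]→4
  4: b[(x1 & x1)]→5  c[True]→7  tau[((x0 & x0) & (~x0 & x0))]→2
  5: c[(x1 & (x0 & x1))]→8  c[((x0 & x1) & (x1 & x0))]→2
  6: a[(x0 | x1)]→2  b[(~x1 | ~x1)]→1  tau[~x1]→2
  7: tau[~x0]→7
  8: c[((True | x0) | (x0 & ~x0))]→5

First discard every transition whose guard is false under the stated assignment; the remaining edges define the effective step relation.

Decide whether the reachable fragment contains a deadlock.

Reachable = {0,7}
  0: b→7  [deg 1]
  7: tau→7  [deg 1]

Answer: DEADLOCK-FREE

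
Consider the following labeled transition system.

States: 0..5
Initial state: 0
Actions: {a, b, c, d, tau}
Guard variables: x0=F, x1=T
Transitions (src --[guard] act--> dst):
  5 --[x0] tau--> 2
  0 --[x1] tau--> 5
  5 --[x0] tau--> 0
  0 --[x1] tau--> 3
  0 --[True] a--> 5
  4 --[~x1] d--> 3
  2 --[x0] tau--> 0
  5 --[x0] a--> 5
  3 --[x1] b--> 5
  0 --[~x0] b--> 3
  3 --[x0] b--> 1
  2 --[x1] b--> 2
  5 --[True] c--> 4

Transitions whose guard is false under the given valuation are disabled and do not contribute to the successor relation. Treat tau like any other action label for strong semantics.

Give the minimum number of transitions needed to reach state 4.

Layered search for 4:
  depth 0: {0}
  depth 1: {3,5}
  depth 2: {4}
first hit 4 at d=2 via a·c

Answer: 2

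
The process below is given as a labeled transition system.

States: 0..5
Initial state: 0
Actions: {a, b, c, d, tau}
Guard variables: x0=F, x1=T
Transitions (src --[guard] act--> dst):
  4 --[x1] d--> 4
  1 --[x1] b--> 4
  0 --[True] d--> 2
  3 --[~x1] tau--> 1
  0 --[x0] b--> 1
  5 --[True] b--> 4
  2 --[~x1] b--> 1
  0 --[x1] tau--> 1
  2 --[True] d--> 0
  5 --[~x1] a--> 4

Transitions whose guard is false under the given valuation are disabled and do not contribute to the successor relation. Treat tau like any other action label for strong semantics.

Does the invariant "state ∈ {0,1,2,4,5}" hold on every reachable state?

Answer: INVARIANT HOLDS

Working:
Safe = {0,1,2,4,5}
R = {0,1,2,4}
  0: ok
  1: ok
  2: ok
  4: ok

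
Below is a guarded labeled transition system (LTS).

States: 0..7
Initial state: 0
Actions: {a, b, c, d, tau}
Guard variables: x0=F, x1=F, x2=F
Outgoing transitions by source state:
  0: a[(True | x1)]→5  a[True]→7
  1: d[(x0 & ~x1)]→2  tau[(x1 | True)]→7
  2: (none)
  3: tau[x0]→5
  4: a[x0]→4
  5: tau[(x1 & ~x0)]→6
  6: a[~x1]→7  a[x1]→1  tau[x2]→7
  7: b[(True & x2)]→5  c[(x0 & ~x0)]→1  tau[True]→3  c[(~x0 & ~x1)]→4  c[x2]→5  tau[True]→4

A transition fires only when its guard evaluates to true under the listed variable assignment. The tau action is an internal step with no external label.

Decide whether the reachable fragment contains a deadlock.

R = {0,3,4,5,7}
  0: a→5  a→7  [2 exit(s)]
  3: ∅  [no exit]
  4: ∅  [no exit]
  5: ∅  [no exit]
  7: c→4  tau→3  tau→4  [3 exit(s)]
Path to 3: a·tau

Answer: DEADLOCK at state 3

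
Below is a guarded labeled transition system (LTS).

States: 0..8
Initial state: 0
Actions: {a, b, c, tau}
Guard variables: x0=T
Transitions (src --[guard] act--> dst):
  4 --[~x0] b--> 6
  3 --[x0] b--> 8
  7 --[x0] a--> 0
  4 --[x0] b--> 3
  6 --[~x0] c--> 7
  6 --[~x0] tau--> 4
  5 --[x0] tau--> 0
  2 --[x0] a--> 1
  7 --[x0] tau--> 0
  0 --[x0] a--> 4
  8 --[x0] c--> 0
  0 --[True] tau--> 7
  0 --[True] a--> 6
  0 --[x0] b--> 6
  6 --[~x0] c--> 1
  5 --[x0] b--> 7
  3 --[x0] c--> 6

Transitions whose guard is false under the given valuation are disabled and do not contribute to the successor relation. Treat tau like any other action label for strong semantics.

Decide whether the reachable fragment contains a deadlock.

R = {0,3,4,6,7,8}
  0: a→4  a→6  b→6  tau→7  [4 exit(s)]
  3: b→8  c→6  [2 exit(s)]
  4: b→3  [1 exit(s)]
  6: ∅  [deadlock]
  7: a→0  tau→0  [2 exit(s)]
  8: c→0  [1 exit(s)]
Path to 6: a

Answer: DEADLOCK at state 6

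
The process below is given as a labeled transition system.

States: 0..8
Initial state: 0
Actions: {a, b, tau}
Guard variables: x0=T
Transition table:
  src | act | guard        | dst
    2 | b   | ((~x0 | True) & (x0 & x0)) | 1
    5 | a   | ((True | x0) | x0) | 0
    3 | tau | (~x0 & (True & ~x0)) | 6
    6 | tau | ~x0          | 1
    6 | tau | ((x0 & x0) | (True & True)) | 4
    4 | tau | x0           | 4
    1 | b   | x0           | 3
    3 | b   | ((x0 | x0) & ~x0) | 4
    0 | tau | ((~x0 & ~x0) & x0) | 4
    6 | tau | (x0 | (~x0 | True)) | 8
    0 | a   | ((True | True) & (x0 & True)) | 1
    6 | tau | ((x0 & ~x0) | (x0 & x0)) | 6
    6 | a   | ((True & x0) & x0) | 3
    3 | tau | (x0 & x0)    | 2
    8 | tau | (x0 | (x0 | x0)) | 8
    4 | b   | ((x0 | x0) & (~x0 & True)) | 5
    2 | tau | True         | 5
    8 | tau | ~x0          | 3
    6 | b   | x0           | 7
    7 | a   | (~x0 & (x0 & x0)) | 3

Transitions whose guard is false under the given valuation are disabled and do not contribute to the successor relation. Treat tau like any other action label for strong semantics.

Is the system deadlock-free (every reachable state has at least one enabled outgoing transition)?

Reach set: {0,1,2,3,5}
  0: a→1  [deg 1]
  1: b→3  [deg 1]
  2: b→1  tau→5  [deg 2]
  3: tau→2  [deg 1]
  5: a→0  [deg 1]

Answer: DEADLOCK-FREE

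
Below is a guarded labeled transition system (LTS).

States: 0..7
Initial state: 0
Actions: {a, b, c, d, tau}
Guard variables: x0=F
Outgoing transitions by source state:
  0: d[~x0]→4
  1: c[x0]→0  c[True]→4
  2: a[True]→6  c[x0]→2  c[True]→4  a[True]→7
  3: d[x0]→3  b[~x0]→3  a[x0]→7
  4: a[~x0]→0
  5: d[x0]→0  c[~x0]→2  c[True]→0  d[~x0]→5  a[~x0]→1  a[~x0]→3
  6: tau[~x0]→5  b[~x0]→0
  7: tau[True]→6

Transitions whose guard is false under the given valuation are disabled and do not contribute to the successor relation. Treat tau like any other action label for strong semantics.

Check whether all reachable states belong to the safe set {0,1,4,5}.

Inv-set: {0,1,4,5}
Reachable = {0,4}
  0: ✓
  4: ✓

Answer: INVARIANT HOLDS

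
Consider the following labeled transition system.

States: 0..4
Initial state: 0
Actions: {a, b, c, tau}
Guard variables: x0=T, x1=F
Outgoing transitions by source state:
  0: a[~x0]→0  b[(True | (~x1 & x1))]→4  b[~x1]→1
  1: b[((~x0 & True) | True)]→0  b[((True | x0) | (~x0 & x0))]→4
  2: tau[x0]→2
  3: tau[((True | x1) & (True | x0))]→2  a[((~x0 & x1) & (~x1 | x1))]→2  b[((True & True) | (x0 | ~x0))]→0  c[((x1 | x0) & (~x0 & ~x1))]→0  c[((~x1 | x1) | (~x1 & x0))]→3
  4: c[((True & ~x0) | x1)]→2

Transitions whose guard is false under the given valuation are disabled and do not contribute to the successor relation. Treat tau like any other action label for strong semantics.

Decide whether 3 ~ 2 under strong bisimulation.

Bisimulation quotient by refinement:
  P[0] = {{0,1,2,3,4}}
  P[1] = {{0,1},{2},{3},{4}}
4 equivalence class(es) (converged in 2)
class of 3: {3}; class of 2: {2}

Answer: NOT BISIMILAR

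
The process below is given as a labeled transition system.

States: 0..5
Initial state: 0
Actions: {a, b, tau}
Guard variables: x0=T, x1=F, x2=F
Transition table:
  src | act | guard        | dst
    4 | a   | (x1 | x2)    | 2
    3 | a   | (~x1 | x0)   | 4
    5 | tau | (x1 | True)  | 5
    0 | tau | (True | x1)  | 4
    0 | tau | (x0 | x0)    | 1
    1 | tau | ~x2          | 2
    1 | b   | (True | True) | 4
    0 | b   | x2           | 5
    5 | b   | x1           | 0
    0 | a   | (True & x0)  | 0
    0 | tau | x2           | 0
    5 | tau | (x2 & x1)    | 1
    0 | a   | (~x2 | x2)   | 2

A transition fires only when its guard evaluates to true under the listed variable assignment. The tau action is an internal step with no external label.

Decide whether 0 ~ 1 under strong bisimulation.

Answer: NOT BISIMILAR

Working:
Bisimulation quotient by refinement:
  π0 = {{0,1,2,3,4,5}}
  π1 = {{0},{1},{2,4},{3},{5}}
5 equivalence class(es) (converged in 2)
0∈{0}, 1∈{1}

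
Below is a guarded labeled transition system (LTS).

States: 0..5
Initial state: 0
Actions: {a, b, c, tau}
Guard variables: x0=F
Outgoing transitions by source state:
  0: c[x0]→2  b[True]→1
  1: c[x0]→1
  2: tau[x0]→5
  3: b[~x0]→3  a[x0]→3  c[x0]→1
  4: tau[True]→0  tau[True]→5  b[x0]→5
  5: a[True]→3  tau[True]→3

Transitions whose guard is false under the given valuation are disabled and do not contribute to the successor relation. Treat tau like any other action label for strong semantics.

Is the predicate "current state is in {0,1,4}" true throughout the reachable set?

Answer: INVARIANT HOLDS

Analysis:
Inv-set: {0,1,4}
Reachable = {0,1}
  0: safe
  1: safe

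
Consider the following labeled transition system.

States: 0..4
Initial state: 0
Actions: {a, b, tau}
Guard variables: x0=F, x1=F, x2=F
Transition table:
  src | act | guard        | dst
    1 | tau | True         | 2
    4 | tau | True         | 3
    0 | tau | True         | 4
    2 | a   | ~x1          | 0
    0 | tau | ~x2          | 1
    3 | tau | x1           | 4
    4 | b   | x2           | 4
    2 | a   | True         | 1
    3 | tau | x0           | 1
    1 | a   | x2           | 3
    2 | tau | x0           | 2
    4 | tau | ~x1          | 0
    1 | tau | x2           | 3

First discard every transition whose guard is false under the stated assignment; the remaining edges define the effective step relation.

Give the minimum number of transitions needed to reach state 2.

Layered search for 2:
  L0 = {0}
  L1 = {1,4}
  L2 = {2,3}
2 enters at depth 2; path tau·tau

Answer: 2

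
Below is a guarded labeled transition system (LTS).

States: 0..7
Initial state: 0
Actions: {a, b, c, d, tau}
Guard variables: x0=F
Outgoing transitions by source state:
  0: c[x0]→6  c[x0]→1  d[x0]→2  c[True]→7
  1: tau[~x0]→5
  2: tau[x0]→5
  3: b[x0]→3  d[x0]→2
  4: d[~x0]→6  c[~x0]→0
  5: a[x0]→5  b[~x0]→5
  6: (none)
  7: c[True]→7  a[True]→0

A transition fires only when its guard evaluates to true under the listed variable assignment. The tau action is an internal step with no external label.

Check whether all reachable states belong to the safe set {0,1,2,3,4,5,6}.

Inv-set: {0,1,2,3,4,5,6}
R = {0,7}
  0: ✓
  7: VIOLATES
witness against invariant: c → 7

Answer: INVARIANT VIOLATED at state 7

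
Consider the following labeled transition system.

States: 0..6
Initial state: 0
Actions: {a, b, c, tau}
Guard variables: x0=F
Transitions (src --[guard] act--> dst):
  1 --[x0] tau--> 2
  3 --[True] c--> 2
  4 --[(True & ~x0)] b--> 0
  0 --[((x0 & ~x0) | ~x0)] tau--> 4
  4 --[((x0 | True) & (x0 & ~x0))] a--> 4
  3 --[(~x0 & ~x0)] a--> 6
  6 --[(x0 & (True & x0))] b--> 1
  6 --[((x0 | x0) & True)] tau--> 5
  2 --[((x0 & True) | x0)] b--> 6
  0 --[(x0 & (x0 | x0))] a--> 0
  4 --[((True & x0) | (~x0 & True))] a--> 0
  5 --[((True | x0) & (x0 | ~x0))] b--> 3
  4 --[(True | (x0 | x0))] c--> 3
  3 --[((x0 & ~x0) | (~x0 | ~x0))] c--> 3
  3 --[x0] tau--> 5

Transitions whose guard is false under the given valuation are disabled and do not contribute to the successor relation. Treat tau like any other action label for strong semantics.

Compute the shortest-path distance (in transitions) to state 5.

Answer: UNREACHABLE

Working:
BFS to 5:
  Layer 0: {0}
  Layer 1: {4}
  Layer 2: {3}
  Layer 3: {2,6}
5 never appears.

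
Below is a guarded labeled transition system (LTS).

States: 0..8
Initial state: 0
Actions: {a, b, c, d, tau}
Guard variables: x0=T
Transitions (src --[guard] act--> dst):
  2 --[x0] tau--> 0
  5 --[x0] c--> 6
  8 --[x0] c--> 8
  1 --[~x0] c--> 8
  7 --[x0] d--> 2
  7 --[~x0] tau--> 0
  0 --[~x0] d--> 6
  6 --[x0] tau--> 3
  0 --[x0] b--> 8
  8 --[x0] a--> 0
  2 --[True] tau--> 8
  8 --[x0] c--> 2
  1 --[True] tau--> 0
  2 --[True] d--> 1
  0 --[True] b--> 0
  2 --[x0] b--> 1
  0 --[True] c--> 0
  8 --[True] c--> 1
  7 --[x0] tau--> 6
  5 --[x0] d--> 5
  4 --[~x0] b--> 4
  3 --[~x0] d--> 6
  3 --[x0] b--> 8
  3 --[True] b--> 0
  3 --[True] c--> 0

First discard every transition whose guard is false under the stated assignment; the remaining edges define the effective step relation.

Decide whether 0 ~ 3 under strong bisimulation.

Answer: BISIMILAR

Trace:
Refine partition for ~:
  P[0] = {{0,1,2,3,4,5,6,7,8}}
  P[1] = {{0,3},{1,6},{2},{4},{5},{7},{8}}
Fixed point at round 2; 7 class(es).
[0]={0,3}  [3]={0,3}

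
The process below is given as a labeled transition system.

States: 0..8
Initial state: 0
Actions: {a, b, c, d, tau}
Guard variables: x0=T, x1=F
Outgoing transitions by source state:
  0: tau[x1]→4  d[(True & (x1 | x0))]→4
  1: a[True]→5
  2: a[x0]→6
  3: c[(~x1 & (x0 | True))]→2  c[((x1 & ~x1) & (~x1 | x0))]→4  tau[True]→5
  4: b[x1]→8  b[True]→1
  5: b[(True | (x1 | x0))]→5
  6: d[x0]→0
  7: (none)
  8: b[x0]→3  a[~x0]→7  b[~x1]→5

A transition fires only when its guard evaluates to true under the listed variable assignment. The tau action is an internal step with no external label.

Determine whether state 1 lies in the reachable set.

10 transition(s) survive guard evaluation.
depth 0: {0}
depth 1: {4}  total {0,4}
depth 2: {1}  total {0,1,4}
depth 3: {5}  total {0,1,4,5}
Reach set: {0,1,4,5}
trace reaching 1: d·b

Answer: REACHABLE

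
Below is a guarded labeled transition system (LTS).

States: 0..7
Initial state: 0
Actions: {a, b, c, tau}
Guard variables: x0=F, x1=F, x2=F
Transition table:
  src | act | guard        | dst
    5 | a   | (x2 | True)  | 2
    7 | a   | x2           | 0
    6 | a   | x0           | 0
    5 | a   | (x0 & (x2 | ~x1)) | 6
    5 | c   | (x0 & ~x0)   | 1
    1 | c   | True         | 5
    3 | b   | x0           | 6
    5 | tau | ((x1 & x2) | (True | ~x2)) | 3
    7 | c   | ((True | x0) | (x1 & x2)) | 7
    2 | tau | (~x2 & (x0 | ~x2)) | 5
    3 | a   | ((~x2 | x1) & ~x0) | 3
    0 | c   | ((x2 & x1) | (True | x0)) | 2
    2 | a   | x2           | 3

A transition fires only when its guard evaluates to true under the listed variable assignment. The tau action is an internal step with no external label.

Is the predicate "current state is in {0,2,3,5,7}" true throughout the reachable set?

Allowed set {0,2,3,5,7}
Reachable = {0,2,3,5}
  0: ok
  2: ok
  3: ok
  5: ok

Answer: INVARIANT HOLDS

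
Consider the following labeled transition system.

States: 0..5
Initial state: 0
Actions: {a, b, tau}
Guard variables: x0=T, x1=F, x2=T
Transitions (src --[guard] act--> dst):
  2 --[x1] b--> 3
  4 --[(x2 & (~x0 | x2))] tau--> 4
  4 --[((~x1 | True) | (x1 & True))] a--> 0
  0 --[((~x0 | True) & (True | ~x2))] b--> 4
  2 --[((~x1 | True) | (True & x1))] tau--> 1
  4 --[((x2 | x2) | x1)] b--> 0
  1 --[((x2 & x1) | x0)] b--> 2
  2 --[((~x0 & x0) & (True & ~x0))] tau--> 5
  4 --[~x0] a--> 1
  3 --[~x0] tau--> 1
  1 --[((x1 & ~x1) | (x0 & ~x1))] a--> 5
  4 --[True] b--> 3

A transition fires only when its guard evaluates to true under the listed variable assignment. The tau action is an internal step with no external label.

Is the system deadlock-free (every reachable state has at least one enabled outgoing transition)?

Answer: DEADLOCK at state 3

Working:
Reach set: {0,3,4}
  0: b→4  [deg 1]
  3: ∅  [no exit]
  4: a→0  b→0  b→3  tau→4  [deg 4]
trace reaching 3: b·b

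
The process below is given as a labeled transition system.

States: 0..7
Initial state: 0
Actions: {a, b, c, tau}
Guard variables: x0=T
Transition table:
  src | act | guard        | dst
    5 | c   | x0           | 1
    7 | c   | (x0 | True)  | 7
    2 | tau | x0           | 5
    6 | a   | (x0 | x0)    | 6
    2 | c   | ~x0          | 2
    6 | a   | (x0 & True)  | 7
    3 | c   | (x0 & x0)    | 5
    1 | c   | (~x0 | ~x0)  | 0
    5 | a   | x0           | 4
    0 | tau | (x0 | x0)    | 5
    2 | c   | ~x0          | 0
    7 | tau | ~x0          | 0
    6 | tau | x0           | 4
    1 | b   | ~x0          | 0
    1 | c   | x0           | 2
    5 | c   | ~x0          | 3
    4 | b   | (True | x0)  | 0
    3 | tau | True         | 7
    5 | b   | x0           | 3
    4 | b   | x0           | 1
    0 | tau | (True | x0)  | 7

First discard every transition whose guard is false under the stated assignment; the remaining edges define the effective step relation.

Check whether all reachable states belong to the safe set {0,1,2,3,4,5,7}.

Inv-set: {0,1,2,3,4,5,7}
Reach set: {0,1,2,3,4,5,7}
  0: ok
  1: ok
  2: ok
  3: ok
  4: ok
  5: ok
  7: ok

Answer: INVARIANT HOLDS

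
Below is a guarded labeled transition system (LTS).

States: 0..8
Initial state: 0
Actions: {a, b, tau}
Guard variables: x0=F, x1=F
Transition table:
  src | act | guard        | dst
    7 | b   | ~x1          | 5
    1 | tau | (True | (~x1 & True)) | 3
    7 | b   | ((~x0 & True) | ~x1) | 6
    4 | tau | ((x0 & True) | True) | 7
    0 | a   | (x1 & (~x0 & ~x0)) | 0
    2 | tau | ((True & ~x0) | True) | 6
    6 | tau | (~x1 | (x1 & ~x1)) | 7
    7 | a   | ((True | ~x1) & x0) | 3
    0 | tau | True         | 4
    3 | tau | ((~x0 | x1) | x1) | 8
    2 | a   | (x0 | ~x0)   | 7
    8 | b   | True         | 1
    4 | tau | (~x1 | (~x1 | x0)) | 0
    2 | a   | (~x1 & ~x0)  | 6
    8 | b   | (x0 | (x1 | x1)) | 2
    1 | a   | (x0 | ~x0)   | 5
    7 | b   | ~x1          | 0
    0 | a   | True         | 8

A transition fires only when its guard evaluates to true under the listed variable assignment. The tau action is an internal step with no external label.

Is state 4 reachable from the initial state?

Answer: REACHABLE

Working:
After dropping false guards: 15 live edges.
L0 = {0}
L1 = {4,8}  total {0,4,8}
L2 = {1,7}  total {0,1,4,7,8}
L3 = {3,5,6}  total {0,1,3,4,5,6,7,8}
Reach set: {0,1,3,4,5,6,7,8}
Path to 4: tau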